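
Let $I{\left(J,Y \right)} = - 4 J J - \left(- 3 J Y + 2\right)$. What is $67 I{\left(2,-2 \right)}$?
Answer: $-2010$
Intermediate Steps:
$I{\left(J,Y \right)} = -2 - 4 J^{2} + 3 J Y$ ($I{\left(J,Y \right)} = - 4 J^{2} - \left(- 3 J Y + 2\right) = - 4 J^{2} - \left(2 - 3 J Y\right) = - 4 J^{2} + \left(-2 + 3 J Y\right) = -2 - 4 J^{2} + 3 J Y$)
$67 I{\left(2,-2 \right)} = 67 \left(-2 - 4 \cdot 2^{2} + 3 \cdot 2 \left(-2\right)\right) = 67 \left(-2 - 16 - 12\right) = 67 \left(-30\right) = -2010$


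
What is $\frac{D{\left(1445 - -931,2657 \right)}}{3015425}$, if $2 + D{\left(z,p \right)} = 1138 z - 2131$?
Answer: $\frac{77193}{86155} \approx 0.89598$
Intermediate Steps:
$D{\left(z,p \right)} = -2133 + 1138 z$ ($D{\left(z,p \right)} = -2 + \left(1138 z - 2131\right) = -2 + \left(-2131 + 1138 z\right) = -2133 + 1138 z$)
$\frac{D{\left(1445 - -931,2657 \right)}}{3015425} = \frac{-2133 + 1138 \left(1445 - -931\right)}{3015425} = \left(-2133 + 1138 \left(1445 + 931\right)\right) \frac{1}{3015425} = \left(-2133 + 1138 \cdot 2376\right) \frac{1}{3015425} = \left(-2133 + 2703888\right) \frac{1}{3015425} = 2701755 \cdot \frac{1}{3015425} = \frac{77193}{86155}$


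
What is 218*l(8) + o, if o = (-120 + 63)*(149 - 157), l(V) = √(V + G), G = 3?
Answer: 456 + 218*√11 ≈ 1179.0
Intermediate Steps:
l(V) = √(3 + V) (l(V) = √(V + 3) = √(3 + V))
o = 456 (o = -57*(-8) = 456)
218*l(8) + o = 218*√(3 + 8) + 456 = 218*√11 + 456 = 456 + 218*√11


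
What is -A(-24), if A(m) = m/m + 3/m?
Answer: -7/8 ≈ -0.87500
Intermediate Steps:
A(m) = 1 + 3/m
-A(-24) = -(3 - 24)/(-24) = -(-1)*(-21)/24 = -1*7/8 = -7/8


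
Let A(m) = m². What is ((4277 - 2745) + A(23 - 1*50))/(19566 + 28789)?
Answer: 119/2545 ≈ 0.046758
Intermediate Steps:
((4277 - 2745) + A(23 - 1*50))/(19566 + 28789) = ((4277 - 2745) + (23 - 1*50)²)/(19566 + 28789) = (1532 + (23 - 50)²)/48355 = (1532 + (-27)²)*(1/48355) = (1532 + 729)*(1/48355) = 2261*(1/48355) = 119/2545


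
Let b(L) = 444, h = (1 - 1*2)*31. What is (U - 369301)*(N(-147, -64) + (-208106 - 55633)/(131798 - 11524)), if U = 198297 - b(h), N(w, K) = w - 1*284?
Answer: 638053933156/8591 ≈ 7.4270e+7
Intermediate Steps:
h = -31 (h = (1 - 2)*31 = -1*31 = -31)
N(w, K) = -284 + w (N(w, K) = w - 284 = -284 + w)
U = 197853 (U = 198297 - 1*444 = 198297 - 444 = 197853)
(U - 369301)*(N(-147, -64) + (-208106 - 55633)/(131798 - 11524)) = (197853 - 369301)*((-284 - 147) + (-208106 - 55633)/(131798 - 11524)) = -171448*(-431 - 263739/120274) = -171448*(-431 - 263739*1/120274) = -171448*(-431 - 37677/17182) = -171448*(-7443119/17182) = 638053933156/8591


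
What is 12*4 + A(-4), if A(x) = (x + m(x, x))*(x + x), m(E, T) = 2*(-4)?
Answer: 144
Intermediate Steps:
m(E, T) = -8
A(x) = 2*x*(-8 + x) (A(x) = (x - 8)*(x + x) = (-8 + x)*(2*x) = 2*x*(-8 + x))
12*4 + A(-4) = 12*4 + 2*(-4)*(-8 - 4) = 48 + 2*(-4)*(-12) = 48 + 96 = 144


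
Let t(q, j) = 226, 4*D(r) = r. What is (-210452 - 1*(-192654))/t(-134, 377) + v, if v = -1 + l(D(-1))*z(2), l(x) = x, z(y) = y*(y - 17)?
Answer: -16329/226 ≈ -72.252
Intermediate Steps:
z(y) = y*(-17 + y)
D(r) = r/4
v = 13/2 (v = -1 + ((¼)*(-1))*(2*(-17 + 2)) = -1 - (-15)/2 = -1 - ¼*(-30) = -1 + 15/2 = 13/2 ≈ 6.5000)
(-210452 - 1*(-192654))/t(-134, 377) + v = (-210452 - 1*(-192654))/226 + 13/2 = (-210452 + 192654)*(1/226) + 13/2 = -17798*1/226 + 13/2 = -8899/113 + 13/2 = -16329/226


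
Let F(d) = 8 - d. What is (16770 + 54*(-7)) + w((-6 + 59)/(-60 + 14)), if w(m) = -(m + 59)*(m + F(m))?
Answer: 366372/23 ≈ 15929.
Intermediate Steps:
w(m) = -472 - 8*m (w(m) = -(m + 59)*(m + (8 - m)) = -(59 + m)*8 = -(472 + 8*m) = -472 - 8*m)
(16770 + 54*(-7)) + w((-6 + 59)/(-60 + 14)) = (16770 + 54*(-7)) + (-472 - 8*(-6 + 59)/(-60 + 14)) = (16770 - 378) + (-472 - 424/(-46)) = 16392 + (-472 - 424*(-1)/46) = 16392 + (-472 - 8*(-53/46)) = 16392 + (-472 + 212/23) = 16392 - 10644/23 = 366372/23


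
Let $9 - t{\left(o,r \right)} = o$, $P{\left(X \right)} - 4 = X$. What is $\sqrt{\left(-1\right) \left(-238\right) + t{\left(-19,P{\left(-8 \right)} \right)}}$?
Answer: $\sqrt{266} \approx 16.31$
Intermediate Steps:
$P{\left(X \right)} = 4 + X$
$t{\left(o,r \right)} = 9 - o$
$\sqrt{\left(-1\right) \left(-238\right) + t{\left(-19,P{\left(-8 \right)} \right)}} = \sqrt{\left(-1\right) \left(-238\right) + \left(9 - -19\right)} = \sqrt{238 + \left(9 + 19\right)} = \sqrt{238 + 28} = \sqrt{266}$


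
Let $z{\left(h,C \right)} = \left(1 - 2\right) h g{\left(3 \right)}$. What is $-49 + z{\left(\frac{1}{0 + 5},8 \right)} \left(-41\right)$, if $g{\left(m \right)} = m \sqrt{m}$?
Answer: $-49 + \frac{123 \sqrt{3}}{5} \approx -6.3915$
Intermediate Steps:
$g{\left(m \right)} = m^{\frac{3}{2}}$
$z{\left(h,C \right)} = - 3 h \sqrt{3}$ ($z{\left(h,C \right)} = \left(1 - 2\right) h 3^{\frac{3}{2}} = - h 3 \sqrt{3} = - 3 h \sqrt{3}$)
$-49 + z{\left(\frac{1}{0 + 5},8 \right)} \left(-41\right) = -49 + - \frac{3 \sqrt{3}}{0 + 5} \left(-41\right) = -49 + - \frac{3 \sqrt{3}}{5} \left(-41\right) = -49 + \frac{123 \sqrt{3}}{5}$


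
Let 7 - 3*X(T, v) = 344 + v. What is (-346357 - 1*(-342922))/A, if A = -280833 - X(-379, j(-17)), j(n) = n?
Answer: 10305/842179 ≈ 0.012236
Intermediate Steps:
X(T, v) = -337/3 - v/3 (X(T, v) = 7/3 - (344 + v)/3 = 7/3 + (-344/3 - v/3) = -337/3 - v/3)
A = -842179/3 (A = -280833 - (-337/3 - ⅓*(-17)) = -280833 - (-337/3 + 17/3) = -280833 - 1*(-320/3) = -280833 + 320/3 = -842179/3 ≈ -2.8073e+5)
(-346357 - 1*(-342922))/A = (-346357 - 1*(-342922))/(-842179/3) = (-346357 + 342922)*(-3/842179) = -3435*(-3/842179) = 10305/842179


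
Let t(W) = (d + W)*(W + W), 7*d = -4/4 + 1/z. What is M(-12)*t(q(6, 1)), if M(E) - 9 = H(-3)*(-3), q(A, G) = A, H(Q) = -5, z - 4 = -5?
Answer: 11520/7 ≈ 1645.7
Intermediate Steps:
z = -1 (z = 4 - 5 = -1)
M(E) = 24 (M(E) = 9 - 5*(-3) = 9 + 15 = 24)
d = -2/7 (d = (-4/4 + 1/(-1))/7 = (-4*¼ + 1*(-1))/7 = (-1 - 1)/7 = (⅐)*(-2) = -2/7 ≈ -0.28571)
t(W) = 2*W*(-2/7 + W) (t(W) = (-2/7 + W)*(W + W) = (-2/7 + W)*(2*W) = 2*W*(-2/7 + W))
M(-12)*t(q(6, 1)) = 24*((2/7)*6*(-2 + 7*6)) = 24*((2/7)*6*(-2 + 42)) = 24*((2/7)*6*40) = 24*(480/7) = 11520/7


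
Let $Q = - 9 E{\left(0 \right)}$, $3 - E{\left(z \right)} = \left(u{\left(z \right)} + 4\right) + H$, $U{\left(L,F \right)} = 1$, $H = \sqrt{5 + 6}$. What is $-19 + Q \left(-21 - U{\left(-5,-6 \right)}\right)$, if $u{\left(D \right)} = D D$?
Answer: $-217 - 198 \sqrt{11} \approx -873.69$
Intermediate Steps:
$H = \sqrt{11} \approx 3.3166$
$u{\left(D \right)} = D^{2}$
$E{\left(z \right)} = -1 - \sqrt{11} - z^{2}$ ($E{\left(z \right)} = 3 - \left(\left(z^{2} + 4\right) + \sqrt{11}\right) = 3 - \left(\left(4 + z^{2}\right) + \sqrt{11}\right) = 3 - \left(4 + \sqrt{11} + z^{2}\right) = -1 - \sqrt{11} - z^{2}$)
$Q = 9 + 9 \sqrt{11}$ ($Q = - 9 \left(-1 - \sqrt{11} - 0^{2}\right) = - 9 \left(-1 - \sqrt{11} - 0\right) = - 9 \left(-1 - \sqrt{11} + 0\right) = - 9 \left(-1 - \sqrt{11}\right) = 9 + 9 \sqrt{11} \approx 38.85$)
$-19 + Q \left(-21 - U{\left(-5,-6 \right)}\right) = -19 + \left(9 + 9 \sqrt{11}\right) \left(-21 - 1\right) = -19 + \left(9 + 9 \sqrt{11}\right) \left(-22\right) = -19 - \left(198 + 198 \sqrt{11}\right) = -217 - 198 \sqrt{11}$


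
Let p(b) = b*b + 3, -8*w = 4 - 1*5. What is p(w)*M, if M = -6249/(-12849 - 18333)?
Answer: 402019/665216 ≈ 0.60434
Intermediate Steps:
w = ⅛ (w = -(4 - 1*5)/8 = -(4 - 5)/8 = -⅛*(-1) = ⅛ ≈ 0.12500)
p(b) = 3 + b² (p(b) = b² + 3 = 3 + b²)
M = 2083/10394 (M = -6249/(-31182) = -6249*(-1/31182) = 2083/10394 ≈ 0.20040)
p(w)*M = (3 + (⅛)²)*(2083/10394) = (3 + 1/64)*(2083/10394) = (193/64)*(2083/10394) = 402019/665216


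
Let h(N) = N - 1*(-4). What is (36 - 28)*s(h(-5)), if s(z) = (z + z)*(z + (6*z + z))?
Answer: 128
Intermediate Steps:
h(N) = 4 + N (h(N) = N + 4 = 4 + N)
s(z) = 16*z**2 (s(z) = (2*z)*(z + 7*z) = (2*z)*(8*z) = 16*z**2)
(36 - 28)*s(h(-5)) = (36 - 28)*(16*(4 - 5)**2) = 8*(16*(-1)**2) = 8*(16*1) = 8*16 = 128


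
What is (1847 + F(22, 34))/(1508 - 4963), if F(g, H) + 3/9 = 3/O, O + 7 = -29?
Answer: -22159/41460 ≈ -0.53447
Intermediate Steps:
O = -36 (O = -7 - 29 = -36)
F(g, H) = -5/12 (F(g, H) = -1/3 + 3/(-36) = -1/3 + 3*(-1/36) = -1/3 - 1/12 = -5/12)
(1847 + F(22, 34))/(1508 - 4963) = (1847 - 5/12)/(1508 - 4963) = (22159/12)/(-3455) = (22159/12)*(-1/3455) = -22159/41460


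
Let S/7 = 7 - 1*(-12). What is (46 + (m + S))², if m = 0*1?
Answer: 32041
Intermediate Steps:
m = 0
S = 133 (S = 7*(7 - 1*(-12)) = 7*(7 + 12) = 7*19 = 133)
(46 + (m + S))² = (46 + (0 + 133))² = (46 + 133)² = 179² = 32041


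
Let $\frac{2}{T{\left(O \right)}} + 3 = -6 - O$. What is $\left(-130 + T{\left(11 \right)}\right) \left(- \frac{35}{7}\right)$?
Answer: $\frac{1301}{2} \approx 650.5$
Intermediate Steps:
$T{\left(O \right)} = \frac{2}{-9 - O}$ ($T{\left(O \right)} = \frac{2}{-3 - \left(6 + O\right)} = \frac{2}{-9 - O}$)
$\left(-130 + T{\left(11 \right)}\right) \left(- \frac{35}{7}\right) = \left(-130 - \frac{2}{9 + 11}\right) \left(- \frac{35}{7}\right) = \left(-130 - \frac{2}{20}\right) \left(\left(-35\right) \frac{1}{7}\right) = \left(-130 - \frac{1}{10}\right) \left(-5\right) = \left(- \frac{1301}{10}\right) \left(-5\right) = \frac{1301}{2}$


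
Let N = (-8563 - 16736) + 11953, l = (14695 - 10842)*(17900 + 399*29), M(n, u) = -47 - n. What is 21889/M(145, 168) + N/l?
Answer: -2485537102739/21801938496 ≈ -114.01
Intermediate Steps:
l = 113551763 (l = 3853*(17900 + 11571) = 3853*29471 = 113551763)
N = -13346 (N = -25299 + 11953 = -13346)
21889/M(145, 168) + N/l = 21889/(-47 - 1*145) - 13346/113551763 = 21889/(-47 - 145) - 13346*1/113551763 = 21889/(-192) - 13346/113551763 = 21889*(-1/192) - 13346/113551763 = -21889/192 - 13346/113551763 = -2485537102739/21801938496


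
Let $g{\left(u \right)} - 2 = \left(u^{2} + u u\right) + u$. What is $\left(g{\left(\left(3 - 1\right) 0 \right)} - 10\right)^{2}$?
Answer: $64$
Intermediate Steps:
$g{\left(u \right)} = 2 + u + 2 u^{2}$ ($g{\left(u \right)} = 2 + \left(\left(u^{2} + u u\right) + u\right) = 2 + \left(\left(u^{2} + u^{2}\right) + u\right) = 2 + \left(2 u^{2} + u\right) = 2 + \left(u + 2 u^{2}\right) = 2 + u + 2 u^{2}$)
$\left(g{\left(\left(3 - 1\right) 0 \right)} - 10\right)^{2} = \left(\left(2 + \left(3 - 1\right) 0 + 2 \left(\left(3 - 1\right) 0\right)^{2}\right) - 10\right)^{2} = \left(\left(2 + 2 \cdot 0 + 2 \left(2 \cdot 0\right)^{2}\right) - 10\right)^{2} = \left(\left(2 + 0 + 2 \cdot 0^{2}\right) - 10\right)^{2} = \left(\left(2 + 0 + 2 \cdot 0\right) - 10\right)^{2} = \left(\left(2 + 0 + 0\right) - 10\right)^{2} = \left(2 - 10\right)^{2} = \left(-8\right)^{2} = 64$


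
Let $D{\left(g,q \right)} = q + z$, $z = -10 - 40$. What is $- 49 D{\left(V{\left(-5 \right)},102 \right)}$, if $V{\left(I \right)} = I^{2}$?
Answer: $-2548$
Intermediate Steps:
$z = -50$
$D{\left(g,q \right)} = -50 + q$ ($D{\left(g,q \right)} = q - 50 = -50 + q$)
$- 49 D{\left(V{\left(-5 \right)},102 \right)} = - 49 \left(-50 + 102\right) = \left(-49\right) 52 = -2548$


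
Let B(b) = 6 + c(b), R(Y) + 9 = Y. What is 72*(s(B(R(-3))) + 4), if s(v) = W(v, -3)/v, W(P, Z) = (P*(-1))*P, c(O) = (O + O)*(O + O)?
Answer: -41616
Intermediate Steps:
c(O) = 4*O² (c(O) = (2*O)*(2*O) = 4*O²)
R(Y) = -9 + Y
B(b) = 6 + 4*b²
W(P, Z) = -P² (W(P, Z) = (-P)*P = -P²)
s(v) = -v (s(v) = (-v²)/v = -v)
72*(s(B(R(-3))) + 4) = 72*(-(6 + 4*(-9 - 3)²) + 4) = 72*(-(6 + 4*(-12)²) + 4) = 72*(-(6 + 4*144) + 4) = 72*(-(6 + 576) + 4) = 72*(-1*582 + 4) = 72*(-582 + 4) = 72*(-578) = -41616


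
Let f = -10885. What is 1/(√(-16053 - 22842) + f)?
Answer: -2177/23704424 - I*√38895/118522120 ≈ -9.1839e-5 - 1.664e-6*I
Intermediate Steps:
1/(√(-16053 - 22842) + f) = 1/(√(-16053 - 22842) - 10885) = 1/(√(-38895) - 10885) = 1/(I*√38895 - 10885) = 1/(-10885 + I*√38895)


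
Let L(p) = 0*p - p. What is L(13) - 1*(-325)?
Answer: 312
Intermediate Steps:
L(p) = -p (L(p) = 0 - p = -p)
L(13) - 1*(-325) = -1*13 - 1*(-325) = -13 + 325 = 312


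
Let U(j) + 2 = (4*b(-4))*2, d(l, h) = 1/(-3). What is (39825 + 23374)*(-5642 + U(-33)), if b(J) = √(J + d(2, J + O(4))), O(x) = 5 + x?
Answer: -356695156 + 505592*I*√39/3 ≈ -3.567e+8 + 1.0525e+6*I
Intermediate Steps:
d(l, h) = -⅓
b(J) = √(-⅓ + J) (b(J) = √(J - ⅓) = √(-⅓ + J))
U(j) = -2 + 8*I*√39/3 (U(j) = -2 + (4*(√(-3 + 9*(-4))/3))*2 = -2 + (4*(√(-3 - 36)/3))*2 = -2 + (4*(√(-39)/3))*2 = -2 + (4*((I*√39)/3))*2 = -2 + (4*(I*√39/3))*2 = -2 + (4*I*√39/3)*2 = -2 + 8*I*√39/3)
(39825 + 23374)*(-5642 + U(-33)) = (39825 + 23374)*(-5642 + (-2 + 8*I*√39/3)) = 63199*(-5644 + 8*I*√39/3) = -356695156 + 505592*I*√39/3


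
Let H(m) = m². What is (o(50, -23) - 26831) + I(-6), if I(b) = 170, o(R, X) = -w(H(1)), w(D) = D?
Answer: -26662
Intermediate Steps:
o(R, X) = -1 (o(R, X) = -1*1² = -1*1 = -1)
(o(50, -23) - 26831) + I(-6) = (-1 - 26831) + 170 = -26832 + 170 = -26662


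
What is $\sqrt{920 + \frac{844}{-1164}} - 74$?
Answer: $-74 + \frac{\sqrt{77845119}}{291} \approx -43.68$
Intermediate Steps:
$\sqrt{920 + \frac{844}{-1164}} - 74 = \sqrt{920 + 844 \left(- \frac{1}{1164}\right)} - 74 = \sqrt{920 - \frac{211}{291}} - 74 = \sqrt{\frac{267509}{291}} - 74 = \frac{\sqrt{77845119}}{291} - 74 = -74 + \frac{\sqrt{77845119}}{291}$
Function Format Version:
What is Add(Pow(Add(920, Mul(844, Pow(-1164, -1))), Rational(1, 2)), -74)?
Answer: Add(-74, Mul(Rational(1, 291), Pow(77845119, Rational(1, 2)))) ≈ -43.680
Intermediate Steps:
Add(Pow(Add(920, Mul(844, Pow(-1164, -1))), Rational(1, 2)), -74) = Add(Pow(Add(920, Mul(844, Rational(-1, 1164))), Rational(1, 2)), -74) = Add(Pow(Add(920, Rational(-211, 291)), Rational(1, 2)), -74) = Add(Pow(Rational(267509, 291), Rational(1, 2)), -74) = Add(Mul(Rational(1, 291), Pow(77845119, Rational(1, 2))), -74) = Add(-74, Mul(Rational(1, 291), Pow(77845119, Rational(1, 2))))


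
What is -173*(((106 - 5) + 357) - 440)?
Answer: -3114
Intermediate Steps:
-173*(((106 - 5) + 357) - 440) = -173*((101 + 357) - 440) = -173*(458 - 440) = -173*18 = -3114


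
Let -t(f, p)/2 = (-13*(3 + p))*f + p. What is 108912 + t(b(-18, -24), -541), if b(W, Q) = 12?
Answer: -57862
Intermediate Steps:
t(f, p) = -2*p - 2*f*(-39 - 13*p) (t(f, p) = -2*((-13*(3 + p))*f + p) = -2*((-39 - 13*p)*f + p) = -2*(f*(-39 - 13*p) + p) = -2*(p + f*(-39 - 13*p)) = -2*p - 2*f*(-39 - 13*p))
108912 + t(b(-18, -24), -541) = 108912 + (-2*(-541) + 78*12 + 26*12*(-541)) = 108912 + (1082 + 936 - 168792) = 108912 - 166774 = -57862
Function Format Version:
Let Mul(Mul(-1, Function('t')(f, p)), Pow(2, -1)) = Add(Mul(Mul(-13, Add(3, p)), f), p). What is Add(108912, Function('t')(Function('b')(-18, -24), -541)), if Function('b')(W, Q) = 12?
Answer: -57862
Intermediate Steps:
Function('t')(f, p) = Add(Mul(-2, p), Mul(-2, f, Add(-39, Mul(-13, p)))) (Function('t')(f, p) = Mul(-2, Add(Mul(Mul(-13, Add(3, p)), f), p)) = Mul(-2, Add(Mul(Add(-39, Mul(-13, p)), f), p)) = Mul(-2, Add(Mul(f, Add(-39, Mul(-13, p))), p)) = Mul(-2, Add(p, Mul(f, Add(-39, Mul(-13, p))))) = Add(Mul(-2, p), Mul(-2, f, Add(-39, Mul(-13, p)))))
Add(108912, Function('t')(Function('b')(-18, -24), -541)) = Add(108912, Add(Mul(-2, -541), Mul(78, 12), Mul(26, 12, -541))) = Add(108912, Add(1082, 936, -168792)) = Add(108912, -166774) = -57862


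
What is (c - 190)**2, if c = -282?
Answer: 222784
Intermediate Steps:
(c - 190)**2 = (-282 - 190)**2 = (-472)**2 = 222784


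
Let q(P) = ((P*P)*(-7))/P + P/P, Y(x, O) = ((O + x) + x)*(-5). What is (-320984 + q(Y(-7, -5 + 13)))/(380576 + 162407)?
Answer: -321193/542983 ≈ -0.59153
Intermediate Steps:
Y(x, O) = -10*x - 5*O (Y(x, O) = (O + 2*x)*(-5) = -10*x - 5*O)
q(P) = 1 - 7*P (q(P) = (P²*(-7))/P + 1 = (-7*P²)/P + 1 = -7*P + 1 = 1 - 7*P)
(-320984 + q(Y(-7, -5 + 13)))/(380576 + 162407) = (-320984 + (1 - 7*(-10*(-7) - 5*(-5 + 13))))/(380576 + 162407) = (-320984 + (1 - 7*(70 - 5*8)))/542983 = (-320984 + (1 - 7*(70 - 40)))*(1/542983) = (-320984 + (1 - 7*30))*(1/542983) = (-320984 + (1 - 210))*(1/542983) = (-320984 - 209)*(1/542983) = -321193*1/542983 = -321193/542983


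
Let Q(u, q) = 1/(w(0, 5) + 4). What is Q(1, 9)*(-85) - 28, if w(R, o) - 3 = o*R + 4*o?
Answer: -841/27 ≈ -31.148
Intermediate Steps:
w(R, o) = 3 + 4*o + R*o (w(R, o) = 3 + (o*R + 4*o) = 3 + (R*o + 4*o) = 3 + (4*o + R*o) = 3 + 4*o + R*o)
Q(u, q) = 1/27 (Q(u, q) = 1/((3 + 4*5 + 0*5) + 4) = 1/((3 + 20 + 0) + 4) = 1/(23 + 4) = 1/27)
Q(1, 9)*(-85) - 28 = (1/27)*(-85) - 28 = -85/27 - 28 = -841/27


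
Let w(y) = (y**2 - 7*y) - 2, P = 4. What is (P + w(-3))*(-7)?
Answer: -224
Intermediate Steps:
w(y) = -2 + y**2 - 7*y
(P + w(-3))*(-7) = (4 + (-2 + (-3)**2 - 7*(-3)))*(-7) = (4 + (-2 + 9 + 21))*(-7) = (4 + 28)*(-7) = 32*(-7) = -224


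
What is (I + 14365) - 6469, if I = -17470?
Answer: -9574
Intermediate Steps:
(I + 14365) - 6469 = (-17470 + 14365) - 6469 = -3105 - 6469 = -9574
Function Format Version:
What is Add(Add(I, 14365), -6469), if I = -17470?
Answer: -9574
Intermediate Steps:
Add(Add(I, 14365), -6469) = Add(Add(-17470, 14365), -6469) = Add(-3105, -6469) = -9574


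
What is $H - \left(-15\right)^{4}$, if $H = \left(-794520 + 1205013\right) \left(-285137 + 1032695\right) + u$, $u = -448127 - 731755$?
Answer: $306866095587$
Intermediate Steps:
$u = -1179882$
$H = 306866146212$ ($H = \left(-794520 + 1205013\right) \left(-285137 + 1032695\right) - 1179882 = 410493 \cdot 747558 - 1179882 = 306867326094 - 1179882 = 306866146212$)
$H - \left(-15\right)^{4} = 306866146212 - \left(-15\right)^{4} = 306866146212 - 50625 = 306866095587$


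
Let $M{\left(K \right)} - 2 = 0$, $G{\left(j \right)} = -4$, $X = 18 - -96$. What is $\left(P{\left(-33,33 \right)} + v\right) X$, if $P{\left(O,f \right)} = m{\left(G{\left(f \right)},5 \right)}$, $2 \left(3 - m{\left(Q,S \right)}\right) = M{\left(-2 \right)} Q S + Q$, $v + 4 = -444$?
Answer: $-48222$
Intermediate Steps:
$X = 114$ ($X = 18 + 96 = 114$)
$M{\left(K \right)} = 2$ ($M{\left(K \right)} = 2 + 0 = 2$)
$v = -448$ ($v = -4 - 444 = -448$)
$m{\left(Q,S \right)} = 3 - \frac{Q}{2} - Q S$ ($m{\left(Q,S \right)} = 3 - \frac{2 Q S + Q}{2} = 3 - \frac{Q + 2 Q S}{2} = 3 - \left(\frac{Q}{2} + Q S\right) = 3 - \frac{Q}{2} - Q S$)
$P{\left(O,f \right)} = 25$ ($P{\left(O,f \right)} = 3 - -2 - \left(-4\right) 5 = 3 + 2 + 20 = 25$)
$\left(P{\left(-33,33 \right)} + v\right) X = \left(25 - 448\right) 114 = \left(-423\right) 114 = -48222$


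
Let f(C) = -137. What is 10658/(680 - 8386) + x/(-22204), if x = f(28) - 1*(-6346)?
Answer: -20321199/12221716 ≈ -1.6627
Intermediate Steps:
x = 6209 (x = -137 - 1*(-6346) = -137 + 6346 = 6209)
10658/(680 - 8386) + x/(-22204) = 10658/(680 - 8386) + 6209/(-22204) = 10658/(-7706) + 6209*(-1/22204) = 10658*(-1/7706) - 887/3172 = -5329/3853 - 887/3172 = -20321199/12221716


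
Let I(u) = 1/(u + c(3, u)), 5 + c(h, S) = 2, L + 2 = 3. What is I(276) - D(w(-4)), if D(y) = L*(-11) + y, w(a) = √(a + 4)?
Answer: 3004/273 ≈ 11.004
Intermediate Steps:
L = 1 (L = -2 + 3 = 1)
w(a) = √(4 + a)
c(h, S) = -3 (c(h, S) = -5 + 2 = -3)
D(y) = -11 + y (D(y) = 1*(-11) + y = -11 + y)
I(u) = 1/(-3 + u) (I(u) = 1/(u - 3) = 1/(-3 + u))
I(276) - D(w(-4)) = 1/(-3 + 276) - (-11 + √(4 - 4)) = 1/273 - (-11 + √0) = 1/273 - (-11 + 0) = 1/273 - 1*(-11) = 1/273 + 11 = 3004/273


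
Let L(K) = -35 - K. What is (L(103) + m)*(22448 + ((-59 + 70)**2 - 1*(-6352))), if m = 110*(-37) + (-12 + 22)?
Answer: -121410358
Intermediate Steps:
m = -4060 (m = -4070 + 10 = -4060)
(L(103) + m)*(22448 + ((-59 + 70)**2 - 1*(-6352))) = ((-35 - 1*103) - 4060)*(22448 + ((-59 + 70)**2 - 1*(-6352))) = ((-35 - 103) - 4060)*(22448 + (11**2 + 6352)) = (-138 - 4060)*(22448 + (121 + 6352)) = -4198*(22448 + 6473) = -4198*28921 = -121410358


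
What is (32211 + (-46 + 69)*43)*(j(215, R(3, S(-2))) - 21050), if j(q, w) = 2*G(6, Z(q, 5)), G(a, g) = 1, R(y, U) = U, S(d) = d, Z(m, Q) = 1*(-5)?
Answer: -698793600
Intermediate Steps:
Z(m, Q) = -5
j(q, w) = 2 (j(q, w) = 2*1 = 2)
(32211 + (-46 + 69)*43)*(j(215, R(3, S(-2))) - 21050) = (32211 + (-46 + 69)*43)*(2 - 21050) = (32211 + 23*43)*(-21048) = (32211 + 989)*(-21048) = 33200*(-21048) = -698793600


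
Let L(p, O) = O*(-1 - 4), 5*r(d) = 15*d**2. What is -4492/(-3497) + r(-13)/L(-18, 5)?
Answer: -1660679/87425 ≈ -18.995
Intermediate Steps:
r(d) = 3*d**2 (r(d) = (15*d**2)/5 = 3*d**2)
L(p, O) = -5*O (L(p, O) = O*(-5) = -5*O)
-4492/(-3497) + r(-13)/L(-18, 5) = -4492/(-3497) + (3*(-13)**2)/((-5*5)) = -4492*(-1/3497) + (3*169)/(-25) = 4492/3497 + 507*(-1/25) = 4492/3497 - 507/25 = -1660679/87425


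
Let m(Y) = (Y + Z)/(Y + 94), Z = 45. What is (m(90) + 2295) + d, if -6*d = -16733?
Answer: 2806681/552 ≈ 5084.6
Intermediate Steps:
m(Y) = (45 + Y)/(94 + Y) (m(Y) = (Y + 45)/(Y + 94) = (45 + Y)/(94 + Y))
d = 16733/6 (d = -⅙*(-16733) = 16733/6 ≈ 2788.8)
(m(90) + 2295) + d = ((45 + 90)/(94 + 90) + 2295) + 16733/6 = (135/184 + 2295) + 16733/6 = 422415/184 + 16733/6 = 2806681/552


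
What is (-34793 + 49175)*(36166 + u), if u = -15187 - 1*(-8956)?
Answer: 430525170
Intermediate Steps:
u = -6231 (u = -15187 + 8956 = -6231)
(-34793 + 49175)*(36166 + u) = (-34793 + 49175)*(36166 - 6231) = 14382*29935 = 430525170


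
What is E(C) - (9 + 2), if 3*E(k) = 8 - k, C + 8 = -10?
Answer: -7/3 ≈ -2.3333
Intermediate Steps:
C = -18 (C = -8 - 10 = -18)
E(k) = 8/3 - k/3 (E(k) = (8 - k)/3 = 8/3 - k/3)
E(C) - (9 + 2) = (8/3 - ⅓*(-18)) - (9 + 2) = (8/3 + 6) - 1*11 = 26/3 - 11 = -7/3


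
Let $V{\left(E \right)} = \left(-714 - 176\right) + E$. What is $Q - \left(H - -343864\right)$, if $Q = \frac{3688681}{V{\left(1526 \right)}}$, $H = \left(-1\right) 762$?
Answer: $- \frac{214524191}{636} \approx -3.373 \cdot 10^{5}$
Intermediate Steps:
$V{\left(E \right)} = -890 + E$
$H = -762$
$Q = \frac{3688681}{636}$ ($Q = \frac{3688681}{-890 + 1526} = \frac{3688681}{636} \approx 5799.8$)
$Q - \left(H - -343864\right) = \frac{3688681}{636} - \left(-762 - -343864\right) = \frac{3688681}{636} - \left(-762 + 343864\right) = \frac{3688681}{636} - 343102 = - \frac{214524191}{636}$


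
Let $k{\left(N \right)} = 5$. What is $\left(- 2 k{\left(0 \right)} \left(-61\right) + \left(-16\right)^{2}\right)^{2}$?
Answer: $749956$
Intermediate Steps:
$\left(- 2 k{\left(0 \right)} \left(-61\right) + \left(-16\right)^{2}\right)^{2} = \left(\left(-2\right) 5 \left(-61\right) + \left(-16\right)^{2}\right)^{2} = \left(\left(-10\right) \left(-61\right) + 256\right)^{2} = \left(610 + 256\right)^{2} = 866^{2} = 749956$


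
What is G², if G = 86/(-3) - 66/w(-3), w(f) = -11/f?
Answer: 19600/9 ≈ 2177.8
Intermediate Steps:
G = -140/3 (G = 86/(-3) - 66/((-11/(-3))) = 86*(-⅓) - 66/((-11*(-⅓))) = -86/3 - 66/11/3 = -86/3 - 66*3/11 = -86/3 - 18 = -140/3 ≈ -46.667)
G² = (-140/3)² = 19600/9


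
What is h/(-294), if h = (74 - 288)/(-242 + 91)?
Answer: -107/22197 ≈ -0.0048205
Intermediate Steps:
h = 214/151 (h = -214/(-151) = -214*(-1/151) = 214/151 ≈ 1.4172)
h/(-294) = (214/151)/(-294) = (214/151)*(-1/294) = -107/22197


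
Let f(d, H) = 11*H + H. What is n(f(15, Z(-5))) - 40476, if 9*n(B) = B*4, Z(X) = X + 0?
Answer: -121508/3 ≈ -40503.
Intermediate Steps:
Z(X) = X
f(d, H) = 12*H
n(B) = 4*B/9 (n(B) = (B*4)/9 = (4*B)/9 = 4*B/9)
n(f(15, Z(-5))) - 40476 = 4*(12*(-5))/9 - 40476 = (4/9)*(-60) - 40476 = -80/3 - 40476 = -121508/3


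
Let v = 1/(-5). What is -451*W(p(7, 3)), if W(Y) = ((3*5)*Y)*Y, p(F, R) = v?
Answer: -1353/5 ≈ -270.60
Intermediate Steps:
v = -1/5 (v = 1*(-1/5) = -1/5 ≈ -0.20000)
p(F, R) = -1/5
W(Y) = 15*Y**2 (W(Y) = (15*Y)*Y = 15*Y**2)
-451*W(p(7, 3)) = -6765*(-1/5)**2 = -6765/25 = -451*3/5 = -1353/5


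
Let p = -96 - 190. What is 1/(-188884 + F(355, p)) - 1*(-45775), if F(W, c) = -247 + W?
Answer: 8641221399/188776 ≈ 45775.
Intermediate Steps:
p = -286
1/(-188884 + F(355, p)) - 1*(-45775) = 1/(-188884 + (-247 + 355)) - 1*(-45775) = 1/(-188884 + 108) + 45775 = 1/(-188776) + 45775 = -1/188776 + 45775 = 8641221399/188776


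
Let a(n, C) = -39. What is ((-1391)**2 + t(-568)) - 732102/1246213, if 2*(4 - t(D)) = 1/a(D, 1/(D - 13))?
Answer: 188079693701647/97204614 ≈ 1.9349e+6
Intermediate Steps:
t(D) = 313/78 (t(D) = 4 - 1/2/(-39) = 4 - 1/2*(-1/39) = 4 + 1/78 = 313/78)
((-1391)**2 + t(-568)) - 732102/1246213 = ((-1391)**2 + 313/78) - 732102/1246213 = (1934881 + 313/78) - 732102*1/1246213 = 150921031/78 - 732102/1246213 = 188079693701647/97204614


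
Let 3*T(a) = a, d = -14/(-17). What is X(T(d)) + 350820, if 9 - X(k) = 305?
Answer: 350524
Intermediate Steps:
d = 14/17 (d = -14*(-1/17) = 14/17 ≈ 0.82353)
T(a) = a/3
X(k) = -296 (X(k) = 9 - 1*305 = 9 - 305 = -296)
X(T(d)) + 350820 = -296 + 350820 = 350524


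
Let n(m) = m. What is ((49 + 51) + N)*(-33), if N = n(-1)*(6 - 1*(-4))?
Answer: -2970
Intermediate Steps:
N = -10 (N = -(6 - 1*(-4)) = -(6 + 4) = -1*10 = -10)
((49 + 51) + N)*(-33) = ((49 + 51) - 10)*(-33) = (100 - 10)*(-33) = 90*(-33) = -2970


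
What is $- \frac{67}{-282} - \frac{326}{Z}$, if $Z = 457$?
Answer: $- \frac{61313}{128874} \approx -0.47576$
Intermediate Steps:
$- \frac{67}{-282} - \frac{326}{Z} = - \frac{67}{-282} - \frac{326}{457} = \left(-67\right) \left(- \frac{1}{282}\right) - \frac{326}{457} = \frac{67}{282} - \frac{326}{457} = - \frac{61313}{128874}$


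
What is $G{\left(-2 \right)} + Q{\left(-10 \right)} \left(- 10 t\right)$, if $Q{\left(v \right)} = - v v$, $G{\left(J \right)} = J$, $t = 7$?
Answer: $6998$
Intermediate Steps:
$Q{\left(v \right)} = - v^{2}$
$G{\left(-2 \right)} + Q{\left(-10 \right)} \left(- 10 t\right) = -2 + - \left(-10\right)^{2} \left(\left(-10\right) 7\right) = -2 + \left(-1\right) 100 \left(-70\right) = -2 - -7000 = -2 + 7000 = 6998$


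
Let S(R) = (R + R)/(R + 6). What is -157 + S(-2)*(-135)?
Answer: -22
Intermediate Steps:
S(R) = 2*R/(6 + R) (S(R) = (2*R)/(6 + R) = 2*R/(6 + R))
-157 + S(-2)*(-135) = -157 + (2*(-2)/(6 - 2))*(-135) = -157 + (2*(-2)/4)*(-135) = -157 + (2*(-2)*(¼))*(-135) = -157 - 1*(-135) = -157 + 135 = -22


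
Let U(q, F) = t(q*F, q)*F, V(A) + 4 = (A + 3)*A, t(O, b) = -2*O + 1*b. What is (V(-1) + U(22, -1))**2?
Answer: 5184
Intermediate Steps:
t(O, b) = b - 2*O (t(O, b) = -2*O + b = b - 2*O)
V(A) = -4 + A*(3 + A) (V(A) = -4 + (A + 3)*A = -4 + (3 + A)*A = -4 + A*(3 + A))
U(q, F) = F*(q - 2*F*q) (U(q, F) = (q - 2*q*F)*F = (q - 2*F*q)*F = F*(q - 2*F*q))
(V(-1) + U(22, -1))**2 = ((-4 + (-1)**2 + 3*(-1)) - 1*22*(1 - 2*(-1)))**2 = ((-4 + 1 - 3) - 1*22*(1 + 2))**2 = (-6 - 1*22*3)**2 = (-6 - 66)**2 = (-72)**2 = 5184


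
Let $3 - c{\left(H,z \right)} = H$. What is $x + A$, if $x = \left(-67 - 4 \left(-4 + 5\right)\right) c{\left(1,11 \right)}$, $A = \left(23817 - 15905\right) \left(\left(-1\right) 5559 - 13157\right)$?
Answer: $-148081134$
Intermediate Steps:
$c{\left(H,z \right)} = 3 - H$
$A = -148080992$ ($A = 7912 \left(-5559 - 13157\right) = 7912 \left(-18716\right) = -148080992$)
$x = -142$ ($x = \left(-67 - 4 \left(-4 + 5\right)\right) \left(3 - 1\right) = \left(-67 - 4\right) \left(3 - 1\right) = \left(-67 - 4\right) 2 = \left(-71\right) 2 = -142$)
$x + A = -142 - 148080992 = -148081134$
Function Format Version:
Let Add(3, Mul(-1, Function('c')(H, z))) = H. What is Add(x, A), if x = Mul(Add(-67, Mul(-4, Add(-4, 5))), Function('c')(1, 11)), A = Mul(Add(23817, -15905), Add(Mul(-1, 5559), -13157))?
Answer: -148081134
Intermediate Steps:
Function('c')(H, z) = Add(3, Mul(-1, H))
A = -148080992 (A = Mul(7912, Add(-5559, -13157)) = Mul(7912, -18716) = -148080992)
x = -142 (x = Mul(Add(-67, Mul(-4, Add(-4, 5))), Add(3, Mul(-1, 1))) = Mul(Add(-67, Mul(-4, 1)), Add(3, -1)) = Mul(Add(-67, -4), 2) = Mul(-71, 2) = -142)
Add(x, A) = Add(-142, -148080992) = -148081134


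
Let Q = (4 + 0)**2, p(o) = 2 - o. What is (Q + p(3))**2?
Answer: 225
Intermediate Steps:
Q = 16 (Q = 4**2 = 16)
(Q + p(3))**2 = (16 + (2 - 1*3))**2 = (16 + (2 - 3))**2 = (16 - 1)**2 = 15**2 = 225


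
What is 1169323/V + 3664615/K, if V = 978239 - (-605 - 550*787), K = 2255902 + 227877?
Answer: 8077654919427/3506335911626 ≈ 2.3037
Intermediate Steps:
K = 2483779
V = 1411694 (V = 978239 - (-605 - 432850) = 978239 - 1*(-433455) = 978239 + 433455 = 1411694)
1169323/V + 3664615/K = 1169323/1411694 + 3664615/2483779 = 8077654919427/3506335911626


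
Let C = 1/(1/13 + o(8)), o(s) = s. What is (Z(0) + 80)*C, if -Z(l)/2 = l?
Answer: 208/21 ≈ 9.9048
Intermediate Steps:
Z(l) = -2*l
C = 13/105 (C = 1/(1/13 + 8) = 1/(105/13) = 13/105 ≈ 0.12381)
(Z(0) + 80)*C = (-2*0 + 80)*(13/105) = (0 + 80)*(13/105) = 80*(13/105) = 208/21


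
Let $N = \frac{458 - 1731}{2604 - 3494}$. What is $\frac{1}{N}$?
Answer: $\frac{890}{1273} \approx 0.69914$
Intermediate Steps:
$N = \frac{1273}{890}$ ($N = - \frac{1273}{-890} = \left(-1273\right) \left(- \frac{1}{890}\right) = \frac{1273}{890} \approx 1.4303$)
$\frac{1}{N} = \frac{1}{\frac{1273}{890}} = \frac{890}{1273}$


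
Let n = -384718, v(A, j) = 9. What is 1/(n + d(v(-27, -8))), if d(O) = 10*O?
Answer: -1/384628 ≈ -2.5999e-6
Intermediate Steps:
1/(n + d(v(-27, -8))) = 1/(-384718 + 10*9) = 1/(-384718 + 90) = 1/(-384628) = -1/384628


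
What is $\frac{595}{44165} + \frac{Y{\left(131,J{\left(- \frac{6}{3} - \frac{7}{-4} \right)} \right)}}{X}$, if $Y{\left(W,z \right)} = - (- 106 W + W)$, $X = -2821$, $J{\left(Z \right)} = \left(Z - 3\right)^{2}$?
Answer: $- \frac{17308888}{3559699} \approx -4.8625$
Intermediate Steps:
$J{\left(Z \right)} = \left(-3 + Z\right)^{2}$
$Y{\left(W,z \right)} = 105 W$ ($Y{\left(W,z \right)} = - \left(-105\right) W = 105 W$)
$\frac{595}{44165} + \frac{Y{\left(131,J{\left(- \frac{6}{3} - \frac{7}{-4} \right)} \right)}}{X} = \frac{595}{44165} + \frac{105 \cdot 131}{-2821} = 595 \cdot \frac{1}{44165} + 13755 \left(- \frac{1}{2821}\right) = \frac{119}{8833} - \frac{1965}{403} = - \frac{17308888}{3559699}$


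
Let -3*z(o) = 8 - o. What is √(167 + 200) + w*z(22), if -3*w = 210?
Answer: -980/3 + √367 ≈ -307.51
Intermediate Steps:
w = -70 (w = -⅓*210 = -70)
z(o) = -8/3 + o/3 (z(o) = -(8 - o)/3 = -8/3 + o/3)
√(167 + 200) + w*z(22) = √(167 + 200) - 70*(-8/3 + (⅓)*22) = √367 - 70*(-8/3 + 22/3) = √367 - 70*14/3 = √367 - 980/3 = -980/3 + √367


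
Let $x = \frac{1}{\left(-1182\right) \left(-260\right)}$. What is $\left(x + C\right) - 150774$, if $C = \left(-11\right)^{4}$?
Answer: $- \frac{41836393559}{307320} \approx -1.3613 \cdot 10^{5}$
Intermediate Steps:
$x = \frac{1}{307320} \approx 3.2539 \cdot 10^{-6}$
$C = 14641$
$\left(x + C\right) - 150774 = \left(\frac{1}{307320} + 14641\right) - 150774 = \frac{4499472121}{307320} - 150774 = - \frac{41836393559}{307320}$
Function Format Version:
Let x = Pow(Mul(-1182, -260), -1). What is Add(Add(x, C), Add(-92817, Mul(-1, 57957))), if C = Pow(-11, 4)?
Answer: Rational(-41836393559, 307320) ≈ -1.3613e+5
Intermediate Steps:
x = Rational(1, 307320) (x = Pow(307320, -1) = Rational(1, 307320) ≈ 3.2539e-6)
C = 14641
Add(Add(x, C), Add(-92817, Mul(-1, 57957))) = Add(Add(Rational(1, 307320), 14641), Add(-92817, Mul(-1, 57957))) = Add(Rational(4499472121, 307320), Add(-92817, -57957)) = Add(Rational(4499472121, 307320), -150774) = Rational(-41836393559, 307320)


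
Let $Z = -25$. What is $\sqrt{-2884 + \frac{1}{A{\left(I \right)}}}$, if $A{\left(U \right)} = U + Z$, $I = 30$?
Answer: $\frac{i \sqrt{72095}}{5} \approx 53.701 i$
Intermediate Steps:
$A{\left(U \right)} = -25 + U$ ($A{\left(U \right)} = U - 25 = -25 + U$)
$\sqrt{-2884 + \frac{1}{A{\left(I \right)}}} = \sqrt{-2884 + \frac{1}{-25 + 30}} = \sqrt{-2884 + \frac{1}{5}} = \sqrt{- \frac{14419}{5}} = \frac{i \sqrt{72095}}{5}$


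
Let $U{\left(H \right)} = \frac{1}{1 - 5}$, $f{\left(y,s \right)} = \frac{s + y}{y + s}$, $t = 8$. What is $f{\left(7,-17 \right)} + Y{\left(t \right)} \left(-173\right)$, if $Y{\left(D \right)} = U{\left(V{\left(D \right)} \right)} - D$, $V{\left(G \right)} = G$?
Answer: $\frac{5713}{4} \approx 1428.3$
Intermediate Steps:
$f{\left(y,s \right)} = 1$ ($f{\left(y,s \right)} = \frac{s + y}{s + y} = 1$)
$U{\left(H \right)} = - \frac{1}{4}$ ($U{\left(H \right)} = \frac{1}{-4} = - \frac{1}{4}$)
$Y{\left(D \right)} = - \frac{1}{4} - D$
$f{\left(7,-17 \right)} + Y{\left(t \right)} \left(-173\right) = 1 + \left(- \frac{1}{4} - 8\right) \left(-173\right) = 1 - - \frac{5709}{4} = 1 + \frac{5709}{4} = \frac{5713}{4}$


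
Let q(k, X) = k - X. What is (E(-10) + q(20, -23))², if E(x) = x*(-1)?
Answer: 2809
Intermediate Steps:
E(x) = -x
(E(-10) + q(20, -23))² = (-1*(-10) + (20 - 1*(-23)))² = (10 + (20 + 23))² = (10 + 43)² = 53² = 2809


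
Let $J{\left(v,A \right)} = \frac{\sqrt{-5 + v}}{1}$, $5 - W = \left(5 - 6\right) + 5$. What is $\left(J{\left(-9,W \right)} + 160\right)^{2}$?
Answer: $\left(160 + i \sqrt{14}\right)^{2} \approx 25586.0 + 1197.3 i$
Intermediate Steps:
$W = 1$ ($W = 5 - \left(\left(5 - 6\right) + 5\right) = 5 - \left(-1 + 5\right) = 5 - 4 = 1$)
$J{\left(v,A \right)} = \sqrt{-5 + v}$ ($J{\left(v,A \right)} = 1 \sqrt{-5 + v} = \sqrt{-5 + v}$)
$\left(J{\left(-9,W \right)} + 160\right)^{2} = \left(\sqrt{-5 - 9} + 160\right)^{2} = \left(\sqrt{-14} + 160\right)^{2} = \left(i \sqrt{14} + 160\right)^{2} = \left(160 + i \sqrt{14}\right)^{2}$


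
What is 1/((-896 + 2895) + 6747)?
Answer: 1/8746 ≈ 0.00011434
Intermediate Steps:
1/((-896 + 2895) + 6747) = 1/(1999 + 6747) = 1/8746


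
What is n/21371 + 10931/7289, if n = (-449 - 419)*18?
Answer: 17103295/22253317 ≈ 0.76857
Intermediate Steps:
n = -15624 (n = -868*18 = -15624)
n/21371 + 10931/7289 = -15624/21371 + 10931/7289 = -15624*1/21371 + 10931*(1/7289) = -2232/3053 + 10931/7289 = 17103295/22253317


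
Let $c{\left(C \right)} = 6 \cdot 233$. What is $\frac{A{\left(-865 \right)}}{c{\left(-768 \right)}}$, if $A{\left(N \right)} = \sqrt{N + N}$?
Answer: $\frac{i \sqrt{1730}}{1398} \approx 0.029752 i$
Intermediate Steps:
$c{\left(C \right)} = 1398$
$A{\left(N \right)} = \sqrt{2} \sqrt{N}$ ($A{\left(N \right)} = \sqrt{2 N} = \sqrt{2} \sqrt{N}$)
$\frac{A{\left(-865 \right)}}{c{\left(-768 \right)}} = \frac{\sqrt{2} \sqrt{-865}}{1398} = \sqrt{2} i \sqrt{865} \cdot \frac{1}{1398} = i \sqrt{1730} \cdot \frac{1}{1398} = \frac{i \sqrt{1730}}{1398}$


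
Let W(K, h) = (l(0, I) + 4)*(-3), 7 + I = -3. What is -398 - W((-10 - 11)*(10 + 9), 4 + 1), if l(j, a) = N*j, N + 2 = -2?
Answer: -386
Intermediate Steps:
I = -10 (I = -7 - 3 = -10)
N = -4 (N = -2 - 2 = -4)
l(j, a) = -4*j
W(K, h) = -12 (W(K, h) = (-4*0 + 4)*(-3) = (0 + 4)*(-3) = 4*(-3) = -12)
-398 - W((-10 - 11)*(10 + 9), 4 + 1) = -398 - 1*(-12) = -398 + 12 = -386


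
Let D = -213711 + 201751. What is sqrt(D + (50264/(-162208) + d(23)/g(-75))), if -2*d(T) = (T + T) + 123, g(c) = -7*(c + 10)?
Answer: I*sqrt(1505878170322085)/354830 ≈ 109.36*I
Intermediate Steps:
g(c) = -70 - 7*c (g(c) = -7*(10 + c) = -70 - 7*c)
d(T) = -123/2 - T (d(T) = -((T + T) + 123)/2 = -(2*T + 123)/2 = -(123 + 2*T)/2 = -123/2 - T)
D = -11960
sqrt(D + (50264/(-162208) + d(23)/g(-75))) = sqrt(-11960 + (50264/(-162208) + (-123/2 - 1*23)/(-70 - 7*(-75)))) = sqrt(-11960 + (50264*(-1/162208) + (-123/2 - 23)/(-70 + 525))) = sqrt(-11960 + (-6283/20276 - 169/2/455)) = sqrt(-11960 + (-6283/20276 - 169/2*1/455)) = sqrt(-11960 + (-6283/20276 - 13/70)) = sqrt(-11960 - 351699/709660) = sqrt(-8487885299/709660) = I*sqrt(1505878170322085)/354830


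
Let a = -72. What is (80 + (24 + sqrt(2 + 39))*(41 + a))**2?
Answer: 480297 + 41168*sqrt(41) ≈ 7.4390e+5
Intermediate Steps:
(80 + (24 + sqrt(2 + 39))*(41 + a))**2 = (80 + (24 + sqrt(2 + 39))*(41 - 72))**2 = (80 + (24 + sqrt(41))*(-31))**2 = (80 + (-744 - 31*sqrt(41)))**2 = (-664 - 31*sqrt(41))**2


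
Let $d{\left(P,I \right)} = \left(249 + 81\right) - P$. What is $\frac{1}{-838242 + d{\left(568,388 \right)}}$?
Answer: $- \frac{1}{838480} \approx -1.1926 \cdot 10^{-6}$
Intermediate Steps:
$d{\left(P,I \right)} = 330 - P$
$\frac{1}{-838242 + d{\left(568,388 \right)}} = \frac{1}{-838242 + \left(330 - 568\right)} = \frac{1}{-838242 - 238} = \frac{1}{-838480} = - \frac{1}{838480}$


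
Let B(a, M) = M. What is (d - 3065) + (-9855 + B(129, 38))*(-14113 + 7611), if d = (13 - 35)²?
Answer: 63827553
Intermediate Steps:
d = 484 (d = (-22)² = 484)
(d - 3065) + (-9855 + B(129, 38))*(-14113 + 7611) = (484 - 3065) + (-9855 + 38)*(-14113 + 7611) = -2581 - 9817*(-6502) = -2581 + 63830134 = 63827553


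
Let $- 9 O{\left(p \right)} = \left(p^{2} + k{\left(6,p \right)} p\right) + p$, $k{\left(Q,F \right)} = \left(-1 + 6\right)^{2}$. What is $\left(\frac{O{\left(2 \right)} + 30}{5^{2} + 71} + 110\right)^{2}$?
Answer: $\frac{2268331129}{186624} \approx 12155.0$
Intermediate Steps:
$k{\left(Q,F \right)} = 25$ ($k{\left(Q,F \right)} = 5^{2} = 25$)
$O{\left(p \right)} = - \frac{26 p}{9} - \frac{p^{2}}{9}$ ($O{\left(p \right)} = - \frac{\left(p^{2} + 25 p\right) + p}{9} = - \frac{p^{2} + 26 p}{9} = - \frac{26 p}{9} - \frac{p^{2}}{9}$)
$\left(\frac{O{\left(2 \right)} + 30}{5^{2} + 71} + 110\right)^{2} = \left(\frac{\left(- \frac{1}{9}\right) 2 \left(26 + 2\right) + 30}{5^{2} + 71} + 110\right)^{2} = \left(\frac{\left(- \frac{1}{9}\right) 2 \cdot 28 + 30}{25 + 71} + 110\right)^{2} = \left(\frac{- \frac{56}{9} + 30}{96} + 110\right)^{2} = \left(\frac{214}{9} \cdot \frac{1}{96} + 110\right)^{2} = \left(\frac{107}{432} + 110\right)^{2} = \left(\frac{47627}{432}\right)^{2} = \frac{2268331129}{186624}$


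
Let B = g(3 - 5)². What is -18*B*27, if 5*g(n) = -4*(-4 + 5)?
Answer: -7776/25 ≈ -311.04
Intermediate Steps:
g(n) = -⅘ (g(n) = (-4*(-4 + 5))/5 = (-4*1)/5 = (⅕)*(-4) = -⅘)
B = 16/25 (B = (-⅘)² = 16/25 ≈ 0.64000)
-18*B*27 = -18*16/25*27 = -288/25*27 = -7776/25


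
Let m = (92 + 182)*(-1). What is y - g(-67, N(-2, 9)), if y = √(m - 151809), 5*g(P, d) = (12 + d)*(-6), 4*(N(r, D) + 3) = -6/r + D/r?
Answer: 207/20 + I*√152083 ≈ 10.35 + 389.98*I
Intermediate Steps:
N(r, D) = -3 - 3/(2*r) + D/(4*r) (N(r, D) = -3 + (-6/r + D/r)/4 = -3 + (-3/(2*r) + D/(4*r)) = -3 - 3/(2*r) + D/(4*r))
m = -274 (m = 274*(-1) = -274)
g(P, d) = -72/5 - 6*d/5 (g(P, d) = ((12 + d)*(-6))/5 = (-72 - 6*d)/5 = -72/5 - 6*d/5)
y = I*√152083 (y = √(-274 - 151809) = √(-152083) = I*√152083 ≈ 389.98*I)
y - g(-67, N(-2, 9)) = I*√152083 - (-72/5 - 3*(-6 + 9 - 12*(-2))/(10*(-2))) = I*√152083 - (-72/5 - 3*(-1)*(-6 + 9 + 24)/(10*2)) = I*√152083 - (-72/5 - 3*(-1)*27/(10*2)) = I*√152083 - (-72/5 - 6/5*(-27/8)) = I*√152083 - (-72/5 + 81/20) = I*√152083 - 1*(-207/20) = I*√152083 + 207/20 = 207/20 + I*√152083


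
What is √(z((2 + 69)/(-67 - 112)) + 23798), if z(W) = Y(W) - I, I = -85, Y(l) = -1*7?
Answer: 2*√5969 ≈ 154.52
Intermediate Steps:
Y(l) = -7
z(W) = 78 (z(W) = -7 - 1*(-85) = -7 + 85 = 78)
√(z((2 + 69)/(-67 - 112)) + 23798) = √(78 + 23798) = √23876 = 2*√5969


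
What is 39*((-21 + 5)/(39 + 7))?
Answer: -312/23 ≈ -13.565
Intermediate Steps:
39*((-21 + 5)/(39 + 7)) = 39*(-16/46) = 39*(-16*1/46) = 39*(-8/23) = -312/23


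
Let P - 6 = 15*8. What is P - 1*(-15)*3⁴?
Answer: 1341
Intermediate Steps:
P = 126 (P = 6 + 15*8 = 6 + 120 = 126)
P - 1*(-15)*3⁴ = 126 - 1*(-15)*3⁴ = 126 + 15*81 = 126 + 1215 = 1341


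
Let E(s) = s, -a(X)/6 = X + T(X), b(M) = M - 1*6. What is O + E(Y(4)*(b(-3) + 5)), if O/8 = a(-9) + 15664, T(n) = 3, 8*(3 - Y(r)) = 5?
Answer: 251181/2 ≈ 1.2559e+5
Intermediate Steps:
Y(r) = 19/8 (Y(r) = 3 - ⅛*5 = 3 - 5/8 = 19/8)
b(M) = -6 + M (b(M) = M - 6 = -6 + M)
a(X) = -18 - 6*X (a(X) = -6*(X + 3) = -6*(3 + X) = -18 - 6*X)
O = 125600 (O = 8*((-18 - 6*(-9)) + 15664) = 8*((-18 + 54) + 15664) = 8*(36 + 15664) = 8*15700 = 125600)
O + E(Y(4)*(b(-3) + 5)) = 125600 + 19*((-6 - 3) + 5)/8 = 125600 + 19*(-9 + 5)/8 = 125600 + (19/8)*(-4) = 125600 - 19/2 = 251181/2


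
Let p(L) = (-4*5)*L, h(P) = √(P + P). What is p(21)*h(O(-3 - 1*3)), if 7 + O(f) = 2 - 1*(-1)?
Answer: -840*I*√2 ≈ -1187.9*I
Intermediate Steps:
O(f) = -4 (O(f) = -7 + (2 - 1*(-1)) = -7 + (2 + 1) = -7 + 3 = -4)
h(P) = √2*√P (h(P) = √(2*P) = √2*√P)
p(L) = -20*L
p(21)*h(O(-3 - 1*3)) = (-20*21)*(√2*√(-4)) = -420*√2*2*I = -840*I*√2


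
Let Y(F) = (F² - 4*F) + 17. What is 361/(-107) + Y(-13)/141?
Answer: -25435/15087 ≈ -1.6859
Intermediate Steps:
Y(F) = 17 + F² - 4*F
361/(-107) + Y(-13)/141 = 361/(-107) + (17 + (-13)² - 4*(-13))/141 = 361*(-1/107) + (17 + 169 + 52)*(1/141) = -361/107 + 238*(1/141) = -361/107 + 238/141 = -25435/15087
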